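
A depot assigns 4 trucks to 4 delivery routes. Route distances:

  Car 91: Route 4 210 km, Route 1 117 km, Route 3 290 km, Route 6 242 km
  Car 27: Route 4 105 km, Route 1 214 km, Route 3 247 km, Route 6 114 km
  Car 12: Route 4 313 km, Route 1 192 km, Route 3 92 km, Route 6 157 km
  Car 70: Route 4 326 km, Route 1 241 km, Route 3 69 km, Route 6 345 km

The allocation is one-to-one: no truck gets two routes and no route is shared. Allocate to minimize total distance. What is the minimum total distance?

This is a one-to-one assignment (minimum-cost bipartite matching).
Optimal: Car 91→Route 1 (117 km), Car 27→Route 4 (105 km), Car 12→Route 6 (157 km), Car 70→Route 3 (69 km) — total 117+105+157+69 = 448 km.
Next-best assignment: Car 91→Route 4, Car 27→Route 6, Car 12→Route 1, Car 70→Route 3 = 585 km.
Swapping Car 91↔Car 27 (Car 91→Route 4 210 km, Car 27→Route 1 214 km) adds 202.

Minimum total: 448 km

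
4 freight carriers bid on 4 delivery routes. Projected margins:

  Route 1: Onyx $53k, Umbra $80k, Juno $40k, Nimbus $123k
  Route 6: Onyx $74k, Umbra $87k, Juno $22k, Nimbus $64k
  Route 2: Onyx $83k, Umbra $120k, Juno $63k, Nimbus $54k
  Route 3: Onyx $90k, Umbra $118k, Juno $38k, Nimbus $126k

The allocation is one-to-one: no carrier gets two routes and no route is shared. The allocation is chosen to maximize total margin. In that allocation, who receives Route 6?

Onyx receives Route 6.

Optimal: Onyx→Route 6 ($74k), Umbra→Route 3 ($118k), Juno→Route 2 ($63k), Nimbus→Route 1 ($123k) — total 74+118+63+123 = $378k.
Row-greedy (each carrier in turn takes its best remaining route) gives $314k, worse by 64.
Next-best assignment: Onyx→Route 3, Umbra→Route 6, Juno→Route 2, Nimbus→Route 1 = $363k.
Onyx's own top route is Route 3 ($90k), but forcing Onyx→Route 3 and reassigning the rest optimally gives only $363k — worse by 15.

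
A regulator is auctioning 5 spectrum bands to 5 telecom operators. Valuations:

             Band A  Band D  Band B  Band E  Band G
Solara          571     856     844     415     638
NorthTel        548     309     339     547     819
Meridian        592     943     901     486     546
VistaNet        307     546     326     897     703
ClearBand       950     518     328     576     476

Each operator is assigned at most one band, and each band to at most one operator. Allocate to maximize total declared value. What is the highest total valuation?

Max total: $4453M

This is the linear assignment problem.
Optimal: Solara→Band B ($844M), NorthTel→Band G ($819M), Meridian→Band D ($943M), VistaNet→Band E ($897M), ClearBand→Band A ($950M) — total 844+819+943+897+950 = $4453M.
Row-greedy (each operator in turn takes its best remaining band) gives $4423M, worse by 30.
Next-best assignment: Solara→Band D, NorthTel→Band G, Meridian→Band B, VistaNet→Band E, ClearBand→Band A = $4423M.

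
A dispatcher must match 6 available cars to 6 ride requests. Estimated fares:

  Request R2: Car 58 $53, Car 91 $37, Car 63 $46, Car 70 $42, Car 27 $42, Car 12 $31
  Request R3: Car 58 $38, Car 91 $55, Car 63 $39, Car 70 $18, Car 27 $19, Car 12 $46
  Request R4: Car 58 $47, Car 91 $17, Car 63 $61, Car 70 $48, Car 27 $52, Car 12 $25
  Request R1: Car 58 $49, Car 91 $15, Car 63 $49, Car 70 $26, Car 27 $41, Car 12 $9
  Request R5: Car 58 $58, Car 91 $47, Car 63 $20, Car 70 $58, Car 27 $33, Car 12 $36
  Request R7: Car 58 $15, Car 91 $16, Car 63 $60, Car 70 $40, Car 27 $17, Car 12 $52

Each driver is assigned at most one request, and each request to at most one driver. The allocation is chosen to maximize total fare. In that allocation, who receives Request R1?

Car 27 receives Request R1.

This is a one-to-one assignment (maximum-weight bipartite matching).
Optimal: Car 58→Request R2 ($53), Car 91→Request R3 ($55), Car 63→Request R4 ($61), Car 70→Request R5 ($58), Car 27→Request R1 ($41), Car 12→Request R7 ($52) — total 53+55+61+58+41+52 = $320.
Max-entry greedy (repeatedly take the single best remaining cell) gives $309, worse by 11.
Swapping Car 58↔Car 63 (Car 58→Request R4 $47, Car 63→Request R2 $46) loses 21.
Car 27's own top request is Request R4 ($52), but forcing Car 27→Request R4 and reassigning the rest optimally gives only $319 — worse by 1.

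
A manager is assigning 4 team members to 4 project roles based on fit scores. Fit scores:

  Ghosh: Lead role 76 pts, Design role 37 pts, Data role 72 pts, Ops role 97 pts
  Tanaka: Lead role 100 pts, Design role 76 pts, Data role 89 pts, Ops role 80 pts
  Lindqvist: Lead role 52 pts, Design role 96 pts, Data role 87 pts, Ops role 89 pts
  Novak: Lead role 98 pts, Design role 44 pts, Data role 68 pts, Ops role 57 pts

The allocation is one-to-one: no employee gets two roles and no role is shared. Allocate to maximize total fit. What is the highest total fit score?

Maximum total: 380 pts

This is the linear assignment problem.
Optimal: Ghosh→Ops role (97 pts), Tanaka→Data role (89 pts), Lindqvist→Design role (96 pts), Novak→Lead role (98 pts) — total 97+89+96+98 = 380 pts.
Max-entry greedy (repeatedly take the single best remaining cell) gives 361 pts, worse by 19.
Swapping Ghosh↔Tanaka (Ghosh→Data role 72 pts, Tanaka→Ops role 80 pts) loses 34.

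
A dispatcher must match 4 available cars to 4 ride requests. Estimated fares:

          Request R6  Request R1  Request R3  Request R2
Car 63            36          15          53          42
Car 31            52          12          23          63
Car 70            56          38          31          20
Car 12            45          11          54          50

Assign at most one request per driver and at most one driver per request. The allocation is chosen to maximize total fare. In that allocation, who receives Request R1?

Car 70 receives Request R1.

Treat this as an assignment problem: match each driver to one request.
Optimal: Car 63→Request R3 ($53), Car 31→Request R2 ($63), Car 70→Request R1 ($38), Car 12→Request R6 ($45) — total 53+63+38+45 = $199.
Max-entry greedy (repeatedly take the single best remaining cell) gives $188, worse by 11.
No other one-to-one assignment exceeds $199.
Car 70's own top request is Request R6 ($56), but forcing Car 70→Request R6 and reassigning the rest optimally gives only $188 — worse by 11.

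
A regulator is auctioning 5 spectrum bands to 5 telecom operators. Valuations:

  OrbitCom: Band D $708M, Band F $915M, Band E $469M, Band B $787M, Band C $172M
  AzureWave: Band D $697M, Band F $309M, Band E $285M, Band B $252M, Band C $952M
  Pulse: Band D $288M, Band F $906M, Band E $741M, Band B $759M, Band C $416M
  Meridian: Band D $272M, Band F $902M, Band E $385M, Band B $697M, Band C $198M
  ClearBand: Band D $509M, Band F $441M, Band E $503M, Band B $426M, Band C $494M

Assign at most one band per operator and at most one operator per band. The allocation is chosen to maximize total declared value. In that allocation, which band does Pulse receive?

Optimal: OrbitCom→Band B ($787M), AzureWave→Band C ($952M), Pulse→Band E ($741M), Meridian→Band F ($902M), ClearBand→Band D ($509M) — total 787+952+741+902+509 = $3891M.
Row-greedy (each operator in turn takes its best remaining band) gives $3520M, worse by 371.
Next-best assignment: OrbitCom→Band D, AzureWave→Band C, Pulse→Band B, Meridian→Band F, ClearBand→Band E = $3824M.
Swapping Meridian↔Pulse (Meridian→Band E $385M, Pulse→Band F $906M) loses 352.
Checked against all permutations: $3891M is optimal.
Pulse's own top band is Band F ($906M), but forcing Pulse→Band F and reassigning the rest optimally gives only $3766M — worse by 125.

Pulse receives Band E.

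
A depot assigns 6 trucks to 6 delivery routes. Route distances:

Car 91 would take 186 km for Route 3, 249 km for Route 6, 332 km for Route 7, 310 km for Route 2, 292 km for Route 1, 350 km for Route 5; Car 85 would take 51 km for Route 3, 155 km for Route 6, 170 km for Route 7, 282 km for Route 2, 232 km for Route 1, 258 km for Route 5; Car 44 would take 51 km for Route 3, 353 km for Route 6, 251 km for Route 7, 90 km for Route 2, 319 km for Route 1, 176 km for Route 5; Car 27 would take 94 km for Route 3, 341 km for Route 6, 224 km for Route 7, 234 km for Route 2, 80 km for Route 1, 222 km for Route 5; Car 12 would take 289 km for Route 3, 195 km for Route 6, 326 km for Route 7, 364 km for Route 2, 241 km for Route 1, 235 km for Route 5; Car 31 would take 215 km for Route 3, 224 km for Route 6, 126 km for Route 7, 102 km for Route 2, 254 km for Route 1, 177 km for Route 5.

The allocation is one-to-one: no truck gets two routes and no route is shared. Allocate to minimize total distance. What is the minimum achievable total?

This is a one-to-one assignment (minimum-cost bipartite matching).
Optimal: Car 91→Route 6 (249 km), Car 85→Route 3 (51 km), Car 44→Route 2 (90 km), Car 27→Route 1 (80 km), Car 12→Route 5 (235 km), Car 31→Route 7 (126 km) — total 249+51+90+80+235+126 = 831 km.
Column-greedy (each route in turn goes to its cheapest remaining truck) gives 892 km, worse by 61.
Next-best assignment: Car 91→Route 3, Car 85→Route 6, Car 44→Route 2, Car 27→Route 1, Car 12→Route 5, Car 31→Route 7 = 872 km.
Swapping Car 91↔Car 31 (Car 91→Route 7 332 km, Car 31→Route 6 224 km) adds 181.
Checked against all permutations: 831 km is optimal.

Minimum total: 831 km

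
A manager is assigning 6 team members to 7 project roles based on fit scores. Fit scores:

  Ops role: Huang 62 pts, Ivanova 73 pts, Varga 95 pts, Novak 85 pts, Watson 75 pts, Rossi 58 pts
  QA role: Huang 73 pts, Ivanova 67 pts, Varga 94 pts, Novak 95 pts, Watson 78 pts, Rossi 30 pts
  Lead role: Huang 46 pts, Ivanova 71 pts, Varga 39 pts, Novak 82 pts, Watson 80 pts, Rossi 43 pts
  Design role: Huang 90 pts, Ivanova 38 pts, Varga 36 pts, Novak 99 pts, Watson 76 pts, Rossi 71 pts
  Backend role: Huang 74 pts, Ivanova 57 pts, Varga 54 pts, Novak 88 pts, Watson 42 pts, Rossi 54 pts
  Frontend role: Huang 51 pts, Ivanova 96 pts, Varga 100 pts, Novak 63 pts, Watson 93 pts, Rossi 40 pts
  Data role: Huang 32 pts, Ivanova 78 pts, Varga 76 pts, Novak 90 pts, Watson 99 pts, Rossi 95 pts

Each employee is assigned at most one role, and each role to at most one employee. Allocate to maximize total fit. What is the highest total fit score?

Optimal: Huang→Design role (90 pts), Ivanova→Frontend role (96 pts), Varga→Ops role (95 pts), Novak→QA role (95 pts), Watson→Lead role (80 pts), Rossi→Data role (95 pts) — total 90+96+95+95+80+95 = 551 pts.
Max-entry greedy (repeatedly take the single best remaining cell) gives 488 pts, worse by 63.
Next-best assignment: Huang→Design role, Ivanova→Frontend role, Varga→Ops role, Novak→Backend role, Watson→Lead role, Rossi→Data role = 544 pts.
Swapping Novak↔Rossi (Novak→Data role 90 pts, Rossi→QA role 30 pts) loses 70.

Max total: 551 pts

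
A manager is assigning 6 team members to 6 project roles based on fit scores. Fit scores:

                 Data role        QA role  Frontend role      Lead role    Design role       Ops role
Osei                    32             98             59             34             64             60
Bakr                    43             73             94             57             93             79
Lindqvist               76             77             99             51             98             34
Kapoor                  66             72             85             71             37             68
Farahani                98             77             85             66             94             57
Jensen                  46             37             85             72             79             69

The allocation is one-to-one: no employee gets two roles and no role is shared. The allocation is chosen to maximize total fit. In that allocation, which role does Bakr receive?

Optimal: Osei→QA role (98 pts), Bakr→Ops role (79 pts), Lindqvist→Design role (98 pts), Kapoor→Frontend role (85 pts), Farahani→Data role (98 pts), Jensen→Lead role (72 pts) — total 98+79+98+85+98+72 = 530 pts.
Column-greedy (each role in turn goes to its best remaining employee) gives 528 pts, worse by 2.
Next-best assignment: Osei→QA role, Bakr→Ops role, Lindqvist→Design role, Kapoor→Lead role, Farahani→Data role, Jensen→Frontend role = 529 pts.
Bakr's own top role is Frontend role (94 pts), but forcing Bakr→Frontend role and reassigning the rest optimally gives only 528 pts — worse by 2.

Bakr receives Ops role.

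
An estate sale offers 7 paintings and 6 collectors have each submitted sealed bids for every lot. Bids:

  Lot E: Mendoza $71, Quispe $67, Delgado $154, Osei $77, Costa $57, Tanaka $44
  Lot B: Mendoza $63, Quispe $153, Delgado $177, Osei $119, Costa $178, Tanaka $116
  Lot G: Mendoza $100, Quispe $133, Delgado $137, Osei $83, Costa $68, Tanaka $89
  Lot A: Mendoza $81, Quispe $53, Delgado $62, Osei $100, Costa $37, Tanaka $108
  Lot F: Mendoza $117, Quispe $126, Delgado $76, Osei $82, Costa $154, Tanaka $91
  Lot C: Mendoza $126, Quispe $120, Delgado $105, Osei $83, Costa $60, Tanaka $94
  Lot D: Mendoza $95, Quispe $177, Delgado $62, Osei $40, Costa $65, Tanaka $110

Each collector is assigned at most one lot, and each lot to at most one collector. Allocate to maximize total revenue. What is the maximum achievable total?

Optimal: Mendoza→Lot C ($126), Quispe→Lot D ($177), Delgado→Lot E ($154), Osei→Lot B ($119), Costa→Lot F ($154), Tanaka→Lot A ($108) — total 126+177+154+119+154+108 = $838.
Row-greedy (each collector in turn takes its best remaining lot) gives $823, worse by 15.
Swapping Osei↔Delgado (Osei→Lot E $77, Delgado→Lot B $177) loses 19.
Checked against all permutations: $838 is optimal.

Max total: $838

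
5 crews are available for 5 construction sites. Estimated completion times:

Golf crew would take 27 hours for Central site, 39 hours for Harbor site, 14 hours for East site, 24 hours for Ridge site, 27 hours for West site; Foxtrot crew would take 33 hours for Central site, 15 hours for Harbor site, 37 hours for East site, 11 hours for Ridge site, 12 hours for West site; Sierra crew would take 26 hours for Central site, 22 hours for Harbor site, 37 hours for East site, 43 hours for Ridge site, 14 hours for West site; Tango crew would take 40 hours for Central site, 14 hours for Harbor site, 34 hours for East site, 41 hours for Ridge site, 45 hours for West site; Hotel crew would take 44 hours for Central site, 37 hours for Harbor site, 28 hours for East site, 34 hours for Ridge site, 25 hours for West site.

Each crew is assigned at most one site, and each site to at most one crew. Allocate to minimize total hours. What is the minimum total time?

Optimal: Golf crew→East site (14 hours), Foxtrot crew→Ridge site (11 hours), Sierra crew→Central site (26 hours), Tango crew→Harbor site (14 hours), Hotel crew→West site (25 hours) — total 14+11+26+14+25 = 90 hours.
Min-entry greedy (repeatedly take the single cheapest remaining cell) gives 97 hours, worse by 7.

Min total: 90 hours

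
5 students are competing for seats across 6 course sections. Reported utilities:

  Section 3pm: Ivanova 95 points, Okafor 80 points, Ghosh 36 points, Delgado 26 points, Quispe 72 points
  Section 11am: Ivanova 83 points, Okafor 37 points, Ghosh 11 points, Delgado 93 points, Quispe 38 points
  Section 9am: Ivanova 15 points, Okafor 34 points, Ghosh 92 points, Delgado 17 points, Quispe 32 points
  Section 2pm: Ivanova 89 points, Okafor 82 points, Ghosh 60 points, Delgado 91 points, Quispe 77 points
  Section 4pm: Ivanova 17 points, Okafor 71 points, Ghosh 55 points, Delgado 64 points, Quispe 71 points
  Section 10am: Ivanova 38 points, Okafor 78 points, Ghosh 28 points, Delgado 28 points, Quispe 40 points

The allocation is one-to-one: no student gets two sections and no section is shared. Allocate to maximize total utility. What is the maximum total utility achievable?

Optimal: Ivanova→Section 3pm (95 points), Okafor→Section 10am (78 points), Ghosh→Section 9am (92 points), Delgado→Section 11am (93 points), Quispe→Section 2pm (77 points) — total 95+78+92+93+77 = 435 points.
Row-greedy (each student in turn takes its best remaining section) gives 433 points, worse by 2.
Next-best assignment: Ivanova→Section 3pm, Okafor→Section 2pm, Ghosh→Section 9am, Delgado→Section 11am, Quispe→Section 4pm = 433 points.

Maximum total: 435 points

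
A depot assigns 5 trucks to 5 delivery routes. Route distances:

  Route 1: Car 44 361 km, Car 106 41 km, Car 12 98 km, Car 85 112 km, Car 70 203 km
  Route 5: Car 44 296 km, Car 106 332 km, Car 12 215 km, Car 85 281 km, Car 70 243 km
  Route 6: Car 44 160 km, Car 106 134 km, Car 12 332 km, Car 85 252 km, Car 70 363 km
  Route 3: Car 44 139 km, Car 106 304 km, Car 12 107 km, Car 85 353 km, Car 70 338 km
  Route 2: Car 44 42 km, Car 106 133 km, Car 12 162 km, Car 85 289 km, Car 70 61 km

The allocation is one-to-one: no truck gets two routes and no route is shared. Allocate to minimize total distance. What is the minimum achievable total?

Minimum total: 638 km

Optimal: Car 44→Route 2 (42 km), Car 106→Route 6 (134 km), Car 12→Route 3 (107 km), Car 85→Route 1 (112 km), Car 70→Route 5 (243 km) — total 42+134+107+112+243 = 638 km.
Column-greedy (each route in turn goes to its cheapest remaining truck) gives 1043 km, worse by 405.
Next-best assignment: Car 44→Route 6, Car 106→Route 1, Car 12→Route 3, Car 85→Route 5, Car 70→Route 2 = 650 km.
Swapping Car 44↔Car 85 (Car 44→Route 1 361 km, Car 85→Route 2 289 km) adds 496.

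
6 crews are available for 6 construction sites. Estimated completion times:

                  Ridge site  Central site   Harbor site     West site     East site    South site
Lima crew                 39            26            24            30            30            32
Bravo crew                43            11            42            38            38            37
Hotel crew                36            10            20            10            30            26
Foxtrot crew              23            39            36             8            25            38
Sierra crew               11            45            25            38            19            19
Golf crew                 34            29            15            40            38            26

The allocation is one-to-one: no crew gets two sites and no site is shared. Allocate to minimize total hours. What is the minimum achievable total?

This is a one-to-one assignment (minimum-cost bipartite matching).
Optimal: Lima crew→East site (30 hours), Bravo crew→Central site (11 hours), Hotel crew→South site (26 hours), Foxtrot crew→West site (8 hours), Sierra crew→Ridge site (11 hours), Golf crew→Harbor site (15 hours) — total 30+11+26+8+11+15 = 101 hours.
Min-entry greedy (repeatedly take the single cheapest remaining cell) gives 111 hours, worse by 10.

Min total: 101 hours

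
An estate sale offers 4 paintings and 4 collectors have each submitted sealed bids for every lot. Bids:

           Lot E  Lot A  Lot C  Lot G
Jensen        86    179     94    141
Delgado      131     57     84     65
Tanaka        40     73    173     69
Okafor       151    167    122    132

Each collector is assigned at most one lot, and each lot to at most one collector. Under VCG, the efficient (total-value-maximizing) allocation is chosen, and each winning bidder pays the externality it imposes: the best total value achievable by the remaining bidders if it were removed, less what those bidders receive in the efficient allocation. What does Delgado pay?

Delgado pays $19.

Efficient allocation: Jensen→Lot A ($179), Delgado→Lot E ($131), Tanaka→Lot C ($173), Okafor→Lot G ($132); total welfare W = $615.
Delgado receives Lot E at value $131, so the others get W − 131 = $484.
Without Delgado: best allocation of the remaining 3 bidders over all 4 lots is Jensen→Lot A ($179), Tanaka→Lot C ($173), Okafor→Lot E ($151), total $503.
VCG payment = (others' best without Delgado) − (others' welfare with Delgado) = 503 − 484 = $19.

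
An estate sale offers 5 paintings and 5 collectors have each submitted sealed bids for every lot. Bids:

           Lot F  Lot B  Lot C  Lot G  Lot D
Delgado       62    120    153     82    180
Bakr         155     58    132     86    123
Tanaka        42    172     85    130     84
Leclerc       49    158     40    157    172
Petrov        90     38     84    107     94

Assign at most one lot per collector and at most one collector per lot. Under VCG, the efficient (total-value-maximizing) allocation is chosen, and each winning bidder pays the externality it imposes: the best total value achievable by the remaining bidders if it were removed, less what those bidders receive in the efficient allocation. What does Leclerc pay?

Efficient allocation: Delgado→Lot C ($153), Bakr→Lot F ($155), Tanaka→Lot B ($172), Leclerc→Lot D ($172), Petrov→Lot G ($107); total welfare W = $759.
Leclerc receives Lot D at value $172, so the others get W − 172 = $587.
Without Leclerc: best allocation of the remaining 4 bidders over all 5 lots is Delgado→Lot D ($180), Bakr→Lot F ($155), Tanaka→Lot B ($172), Petrov→Lot G ($107), total $614.
VCG payment = (others' best without Leclerc) − (others' welfare with Leclerc) = 614 − 587 = $27.

Leclerc pays $27.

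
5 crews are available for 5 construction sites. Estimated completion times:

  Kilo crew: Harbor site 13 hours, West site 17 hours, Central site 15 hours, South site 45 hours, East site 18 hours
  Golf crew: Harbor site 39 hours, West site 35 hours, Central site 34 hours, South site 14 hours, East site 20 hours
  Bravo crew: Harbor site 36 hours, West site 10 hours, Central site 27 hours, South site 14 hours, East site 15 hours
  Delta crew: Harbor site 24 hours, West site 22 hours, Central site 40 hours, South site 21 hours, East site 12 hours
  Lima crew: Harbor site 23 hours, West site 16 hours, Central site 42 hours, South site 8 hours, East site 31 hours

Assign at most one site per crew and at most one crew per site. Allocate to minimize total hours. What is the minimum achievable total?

This is a one-to-one assignment (minimum-cost bipartite matching).
Optimal: Kilo crew→Central site (15 hours), Golf crew→South site (14 hours), Bravo crew→West site (10 hours), Delta crew→East site (12 hours), Lima crew→Harbor site (23 hours) — total 15+14+10+12+23 = 74 hours.
Column-greedy (each site in turn goes to its cheapest remaining crew) gives 77 hours, worse by 3.
Swapping Kilo crew↔Bravo crew (Kilo crew→West site 17 hours, Bravo crew→Central site 27 hours) adds 19.
Every other assignment is strictly worse.

Min total: 74 hours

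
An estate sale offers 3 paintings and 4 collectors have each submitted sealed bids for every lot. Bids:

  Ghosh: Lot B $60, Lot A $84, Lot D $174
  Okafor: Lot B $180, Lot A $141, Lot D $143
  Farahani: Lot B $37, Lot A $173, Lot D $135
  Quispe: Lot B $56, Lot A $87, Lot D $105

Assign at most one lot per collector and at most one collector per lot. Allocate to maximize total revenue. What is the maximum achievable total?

Maximum total: $527

Optimal: Okafor→Lot B ($180), Farahani→Lot A ($173), Ghosh→Lot D ($174) — total 180+173+174 = $527.
Next-best assignment: Okafor→Lot B, Farahani→Lot A, Quispe→Lot D = $458.
Swapping Okafor↔Ghosh (Okafor→Lot D $143, Ghosh→Lot B $60) loses 151.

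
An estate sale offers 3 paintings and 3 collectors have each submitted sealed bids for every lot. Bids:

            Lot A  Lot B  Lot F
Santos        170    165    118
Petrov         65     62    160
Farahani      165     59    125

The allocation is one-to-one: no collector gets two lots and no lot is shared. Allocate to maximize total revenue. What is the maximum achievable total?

Optimal: Santos→Lot B ($165), Petrov→Lot F ($160), Farahani→Lot A ($165) — total 165+160+165 = $490.
Column-greedy (each lot in turn goes to its best remaining collector) gives $357, worse by 133.
Next-best assignment: Santos→Lot A, Petrov→Lot F, Farahani→Lot B = $389.

Max total: $490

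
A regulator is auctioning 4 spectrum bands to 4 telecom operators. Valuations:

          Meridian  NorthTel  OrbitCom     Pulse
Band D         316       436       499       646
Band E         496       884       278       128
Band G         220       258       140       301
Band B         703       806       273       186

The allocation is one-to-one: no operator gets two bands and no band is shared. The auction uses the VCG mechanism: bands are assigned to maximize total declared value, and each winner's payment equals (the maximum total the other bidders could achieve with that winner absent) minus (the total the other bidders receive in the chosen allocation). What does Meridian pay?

Meridian pays $119M.

Efficient allocation: Meridian→Band B ($703M), NorthTel→Band E ($884M), OrbitCom→Band D ($499M), Pulse→Band G ($301M); total welfare W = $2387M.
Meridian receives Band B at value $703M, so the others get W − 703 = $1684M.
Without Meridian: best allocation of the remaining 3 bidders over all 4 bands is NorthTel→Band E ($884M), OrbitCom→Band B ($273M), Pulse→Band D ($646M), total $1803M.
VCG payment = (others' best without Meridian) − (others' welfare with Meridian) = 1803 − 1684 = $119M.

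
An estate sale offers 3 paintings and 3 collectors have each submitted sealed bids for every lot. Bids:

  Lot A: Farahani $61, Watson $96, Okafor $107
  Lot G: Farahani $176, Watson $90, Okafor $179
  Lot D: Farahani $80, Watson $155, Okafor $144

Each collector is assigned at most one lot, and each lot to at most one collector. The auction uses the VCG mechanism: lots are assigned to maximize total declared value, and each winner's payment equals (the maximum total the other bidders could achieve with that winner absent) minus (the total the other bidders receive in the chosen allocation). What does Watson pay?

Watson pays $37.

Efficient allocation: Farahani→Lot G ($176), Watson→Lot D ($155), Okafor→Lot A ($107); total welfare W = $438.
Watson receives Lot D at value $155, so the others get W − 155 = $283.
Without Watson: best allocation of the remaining 2 bidders over all 3 lots is Farahani→Lot G ($176), Okafor→Lot D ($144), total $320.
VCG payment = (others' best without Watson) − (others' welfare with Watson) = 320 − 283 = $37.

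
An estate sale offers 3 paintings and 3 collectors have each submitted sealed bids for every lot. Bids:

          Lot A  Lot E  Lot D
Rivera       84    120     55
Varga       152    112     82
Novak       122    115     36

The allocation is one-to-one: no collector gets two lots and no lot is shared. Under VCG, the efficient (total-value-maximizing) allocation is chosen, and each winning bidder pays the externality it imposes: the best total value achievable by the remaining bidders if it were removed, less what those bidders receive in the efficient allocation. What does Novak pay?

Efficient allocation: Rivera→Lot E ($120), Varga→Lot D ($82), Novak→Lot A ($122); total welfare W = $324.
Novak receives Lot A at value $122, so the others get W − 122 = $202.
Without Novak: best allocation of the remaining 2 bidders over all 3 lots is Rivera→Lot E ($120), Varga→Lot A ($152), total $272.
VCG payment = (others' best without Novak) − (others' welfare with Novak) = 272 − 202 = $70.

Novak pays $70.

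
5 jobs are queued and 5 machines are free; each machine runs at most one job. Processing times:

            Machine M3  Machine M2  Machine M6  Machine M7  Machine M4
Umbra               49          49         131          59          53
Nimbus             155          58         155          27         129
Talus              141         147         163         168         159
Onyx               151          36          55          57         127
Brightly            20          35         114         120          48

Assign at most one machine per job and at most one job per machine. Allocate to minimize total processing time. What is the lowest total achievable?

Min total: 299 min

Optimal: Umbra→Machine M4 (53 min), Nimbus→Machine M7 (27 min), Talus→Machine M6 (163 min), Onyx→Machine M2 (36 min), Brightly→Machine M3 (20 min) — total 53+27+163+36+20 = 299 min.
Row-greedy (each job in turn takes its cheapest remaining machine) gives 326 min, worse by 27.
Checked against all permutations: 299 min is optimal.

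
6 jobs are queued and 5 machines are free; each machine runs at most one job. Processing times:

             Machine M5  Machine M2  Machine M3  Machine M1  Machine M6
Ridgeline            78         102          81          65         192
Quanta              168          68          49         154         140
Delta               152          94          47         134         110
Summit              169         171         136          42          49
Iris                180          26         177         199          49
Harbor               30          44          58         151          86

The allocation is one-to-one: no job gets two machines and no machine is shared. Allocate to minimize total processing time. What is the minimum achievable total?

Optimal: Harbor→Machine M5 (30 min), Iris→Machine M2 (26 min), Delta→Machine M3 (47 min), Ridgeline→Machine M1 (65 min), Summit→Machine M6 (49 min) — total 30+26+47+65+49 = 217 min.
Row-greedy (each job in turn takes its cheapest remaining machine) gives 437 min, worse by 220.
Next-best assignment: Harbor→Machine M5, Iris→Machine M2, Quanta→Machine M3, Ridgeline→Machine M1, Summit→Machine M6 = 219 min.

Min total: 217 min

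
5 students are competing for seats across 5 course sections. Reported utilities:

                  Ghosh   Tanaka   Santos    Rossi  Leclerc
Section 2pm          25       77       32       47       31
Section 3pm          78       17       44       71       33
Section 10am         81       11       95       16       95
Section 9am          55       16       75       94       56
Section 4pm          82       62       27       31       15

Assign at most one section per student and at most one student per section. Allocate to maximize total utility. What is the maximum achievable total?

Maximum total: 400 points

This is a one-to-one assignment (maximum-weight bipartite matching).
Optimal: Ghosh→Section 4pm (82 points), Tanaka→Section 2pm (77 points), Santos→Section 9am (75 points), Rossi→Section 3pm (71 points), Leclerc→Section 10am (95 points) — total 82+77+75+71+95 = 400 points.
Column-greedy (each section in turn goes to its best remaining student) gives 359 points, worse by 41.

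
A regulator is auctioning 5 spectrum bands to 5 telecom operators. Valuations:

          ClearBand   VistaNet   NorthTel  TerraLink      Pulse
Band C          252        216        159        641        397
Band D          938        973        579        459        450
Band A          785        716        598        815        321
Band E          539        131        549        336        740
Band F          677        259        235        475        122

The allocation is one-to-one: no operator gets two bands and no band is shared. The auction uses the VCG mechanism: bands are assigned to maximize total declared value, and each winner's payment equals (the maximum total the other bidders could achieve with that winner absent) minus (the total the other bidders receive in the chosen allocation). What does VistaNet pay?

Efficient allocation: ClearBand→Band F ($677M), VistaNet→Band D ($973M), NorthTel→Band A ($598M), TerraLink→Band C ($641M), Pulse→Band E ($740M); total welfare W = $3629M.
VistaNet receives Band D at value $973M, so the others get W − 973 = $2656M.
Without VistaNet: best allocation of the remaining 4 bidders over all 5 bands is ClearBand→Band D ($938M), NorthTel→Band A ($598M), TerraLink→Band C ($641M), Pulse→Band E ($740M), total $2917M.
VCG payment = (others' best without VistaNet) − (others' welfare with VistaNet) = 2917 − 2656 = $261M.

VistaNet pays $261M.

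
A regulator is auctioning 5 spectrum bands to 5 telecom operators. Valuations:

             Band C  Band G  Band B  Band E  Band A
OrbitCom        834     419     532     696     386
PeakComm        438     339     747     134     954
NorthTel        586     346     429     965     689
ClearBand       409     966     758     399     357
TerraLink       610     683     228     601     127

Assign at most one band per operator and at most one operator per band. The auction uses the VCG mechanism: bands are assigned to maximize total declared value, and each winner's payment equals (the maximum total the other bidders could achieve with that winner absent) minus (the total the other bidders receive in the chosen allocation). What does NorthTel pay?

NorthTel pays $126M.

Efficient allocation: OrbitCom→Band C ($834M), PeakComm→Band A ($954M), NorthTel→Band E ($965M), ClearBand→Band B ($758M), TerraLink→Band G ($683M); total welfare W = $4194M.
NorthTel receives Band E at value $965M, so the others get W − 965 = $3229M.
Without NorthTel: best allocation of the remaining 4 bidders over all 5 bands is OrbitCom→Band C ($834M), PeakComm→Band A ($954M), ClearBand→Band G ($966M), TerraLink→Band E ($601M), total $3355M.
VCG payment = (others' best without NorthTel) − (others' welfare with NorthTel) = 3355 − 3229 = $126M.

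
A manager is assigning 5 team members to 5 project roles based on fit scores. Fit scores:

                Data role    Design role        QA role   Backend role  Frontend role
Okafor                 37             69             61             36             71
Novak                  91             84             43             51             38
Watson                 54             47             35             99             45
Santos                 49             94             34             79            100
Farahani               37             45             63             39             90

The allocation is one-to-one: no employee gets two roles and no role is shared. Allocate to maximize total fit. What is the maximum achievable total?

This is the linear assignment problem.
Optimal: Okafor→QA role (61 pts), Novak→Data role (91 pts), Watson→Backend role (99 pts), Santos→Design role (94 pts), Farahani→Frontend role (90 pts) — total 61+91+99+94+90 = 435 pts.
Row-greedy (each employee in turn takes its best remaining role) gives 418 pts, worse by 17.

Max total: 435 pts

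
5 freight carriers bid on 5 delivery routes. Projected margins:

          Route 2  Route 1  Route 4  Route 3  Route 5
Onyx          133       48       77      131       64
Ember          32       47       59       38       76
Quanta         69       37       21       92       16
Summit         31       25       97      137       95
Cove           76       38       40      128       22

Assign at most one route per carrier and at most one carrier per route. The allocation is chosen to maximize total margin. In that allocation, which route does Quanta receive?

Quanta receives Route 1.

Optimal: Onyx→Route 2 ($133k), Ember→Route 5 ($76k), Quanta→Route 1 ($37k), Summit→Route 4 ($97k), Cove→Route 3 ($128k) — total 133+76+37+97+128 = $471k.
Row-greedy (each carrier in turn takes its best remaining route) gives $436k, worse by 35.
Quanta's own top route is Route 3 ($92k), but forcing Quanta→Route 3 and reassigning the rest optimally gives only $436k — worse by 35.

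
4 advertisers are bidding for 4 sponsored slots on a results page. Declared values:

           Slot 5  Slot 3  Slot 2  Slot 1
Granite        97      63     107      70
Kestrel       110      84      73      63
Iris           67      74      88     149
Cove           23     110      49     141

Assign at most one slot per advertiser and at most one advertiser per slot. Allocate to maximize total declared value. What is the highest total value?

Optimal: Granite→Slot 2 ($107), Kestrel→Slot 5 ($110), Iris→Slot 1 ($149), Cove→Slot 3 ($110) — total 107+110+149+110 = $476.
Next-best assignment: Granite→Slot 2, Kestrel→Slot 5, Iris→Slot 3, Cove→Slot 1 = $432.
Swapping Iris↔Kestrel (Iris→Slot 5 $67, Kestrel→Slot 1 $63) loses 129.
No other one-to-one assignment exceeds $476.

Maximum total: $476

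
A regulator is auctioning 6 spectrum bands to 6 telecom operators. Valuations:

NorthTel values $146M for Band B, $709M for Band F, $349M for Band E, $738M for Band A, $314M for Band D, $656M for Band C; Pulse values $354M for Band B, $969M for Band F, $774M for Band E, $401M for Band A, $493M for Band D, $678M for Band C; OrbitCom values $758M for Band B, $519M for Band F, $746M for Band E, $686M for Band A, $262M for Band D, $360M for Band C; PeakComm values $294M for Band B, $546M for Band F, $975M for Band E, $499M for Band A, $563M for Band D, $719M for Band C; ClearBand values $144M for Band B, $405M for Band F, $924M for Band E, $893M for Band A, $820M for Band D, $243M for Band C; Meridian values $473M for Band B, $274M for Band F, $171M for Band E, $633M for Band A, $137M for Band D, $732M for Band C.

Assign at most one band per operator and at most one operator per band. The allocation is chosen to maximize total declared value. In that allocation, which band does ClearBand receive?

ClearBand receives Band D.

Optimal: NorthTel→Band A ($738M), Pulse→Band F ($969M), OrbitCom→Band B ($758M), PeakComm→Band E ($975M), ClearBand→Band D ($820M), Meridian→Band C ($732M) — total 738+969+758+975+820+732 = $4992M.
Every other assignment is strictly worse.
ClearBand's own top band is Band E ($924M), but forcing ClearBand→Band E and reassigning the rest optimally gives only $4684M — worse by 308.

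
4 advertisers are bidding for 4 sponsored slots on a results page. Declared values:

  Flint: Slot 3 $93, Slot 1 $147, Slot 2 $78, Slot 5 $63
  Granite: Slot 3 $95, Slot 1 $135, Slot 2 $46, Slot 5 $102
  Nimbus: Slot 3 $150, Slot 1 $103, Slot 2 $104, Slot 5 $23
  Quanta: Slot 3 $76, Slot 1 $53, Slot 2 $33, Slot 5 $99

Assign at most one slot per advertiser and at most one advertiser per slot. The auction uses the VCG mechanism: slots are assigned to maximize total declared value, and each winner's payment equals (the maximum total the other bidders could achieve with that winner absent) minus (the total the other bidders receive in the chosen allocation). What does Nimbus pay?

Nimbus pays $29.

Efficient allocation: Flint→Slot 2 ($78), Granite→Slot 1 ($135), Nimbus→Slot 3 ($150), Quanta→Slot 5 ($99); total welfare W = $462.
Nimbus receives Slot 3 at value $150, so the others get W − 150 = $312.
Without Nimbus: best allocation of the remaining 3 bidders over all 4 slots is Flint→Slot 1 ($147), Granite→Slot 3 ($95), Quanta→Slot 5 ($99), total $341.
VCG payment = (others' best without Nimbus) − (others' welfare with Nimbus) = 341 − 312 = $29.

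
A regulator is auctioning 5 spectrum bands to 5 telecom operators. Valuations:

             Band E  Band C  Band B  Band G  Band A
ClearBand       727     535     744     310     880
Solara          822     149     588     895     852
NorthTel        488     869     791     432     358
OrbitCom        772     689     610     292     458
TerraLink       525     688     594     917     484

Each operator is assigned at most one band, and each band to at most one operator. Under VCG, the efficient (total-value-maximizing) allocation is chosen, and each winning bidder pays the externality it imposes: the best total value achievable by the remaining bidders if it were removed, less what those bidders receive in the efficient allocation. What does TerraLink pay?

Efficient allocation: ClearBand→Band B ($744M), Solara→Band A ($852M), NorthTel→Band C ($869M), OrbitCom→Band E ($772M), TerraLink→Band G ($917M); total welfare W = $4154M.
TerraLink receives Band G at value $917M, so the others get W − 917 = $3237M.
Without TerraLink: best allocation of the remaining 4 bidders over all 5 bands is ClearBand→Band A ($880M), Solara→Band G ($895M), NorthTel→Band C ($869M), OrbitCom→Band E ($772M), total $3416M.
VCG payment = (others' best without TerraLink) − (others' welfare with TerraLink) = 3416 − 3237 = $179M.

TerraLink pays $179M.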